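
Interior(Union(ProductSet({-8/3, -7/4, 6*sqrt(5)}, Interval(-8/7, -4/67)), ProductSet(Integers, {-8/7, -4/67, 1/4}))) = EmptySet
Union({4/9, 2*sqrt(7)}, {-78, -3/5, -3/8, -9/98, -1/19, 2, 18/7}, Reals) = Reals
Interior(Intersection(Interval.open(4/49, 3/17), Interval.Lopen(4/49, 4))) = Interval.open(4/49, 3/17)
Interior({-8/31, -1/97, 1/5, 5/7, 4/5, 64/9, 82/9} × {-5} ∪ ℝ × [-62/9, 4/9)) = ℝ × (-62/9, 4/9)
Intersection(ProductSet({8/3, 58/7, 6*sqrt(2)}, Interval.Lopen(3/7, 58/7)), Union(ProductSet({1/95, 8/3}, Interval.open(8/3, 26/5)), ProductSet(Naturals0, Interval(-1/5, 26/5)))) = ProductSet({8/3}, Interval.open(8/3, 26/5))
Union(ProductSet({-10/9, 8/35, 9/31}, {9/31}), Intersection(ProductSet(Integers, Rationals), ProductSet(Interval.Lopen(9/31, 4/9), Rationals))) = ProductSet({-10/9, 8/35, 9/31}, {9/31})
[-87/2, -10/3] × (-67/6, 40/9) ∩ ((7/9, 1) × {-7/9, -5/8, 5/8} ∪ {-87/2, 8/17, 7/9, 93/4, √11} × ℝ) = {-87/2} × (-67/6, 40/9)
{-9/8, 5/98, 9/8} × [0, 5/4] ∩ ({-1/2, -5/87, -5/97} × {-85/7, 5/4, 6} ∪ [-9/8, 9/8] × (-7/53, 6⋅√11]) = {-9/8, 5/98, 9/8} × [0, 5/4]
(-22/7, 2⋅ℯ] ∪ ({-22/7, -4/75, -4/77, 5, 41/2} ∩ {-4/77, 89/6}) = (-22/7, 2⋅ℯ]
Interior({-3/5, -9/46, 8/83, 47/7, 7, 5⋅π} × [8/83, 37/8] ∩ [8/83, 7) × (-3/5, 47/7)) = ∅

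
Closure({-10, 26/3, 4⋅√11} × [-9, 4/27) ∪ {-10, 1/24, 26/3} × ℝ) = ({-10, 1/24, 26/3} × ℝ) ∪ ({-10, 26/3, 4⋅√11} × [-9, 4/27])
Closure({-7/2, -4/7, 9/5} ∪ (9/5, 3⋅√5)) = {-7/2, -4/7} ∪ [9/5, 3⋅√5]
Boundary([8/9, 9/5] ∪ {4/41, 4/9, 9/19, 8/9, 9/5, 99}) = {4/41, 4/9, 9/19, 8/9, 9/5, 99}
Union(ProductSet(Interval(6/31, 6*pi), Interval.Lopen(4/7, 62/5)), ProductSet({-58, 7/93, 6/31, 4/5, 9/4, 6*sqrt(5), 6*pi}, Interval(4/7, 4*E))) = Union(ProductSet({-58, 7/93, 6/31, 4/5, 9/4, 6*sqrt(5), 6*pi}, Interval(4/7, 4*E)), ProductSet(Interval(6/31, 6*pi), Interval.Lopen(4/7, 62/5)))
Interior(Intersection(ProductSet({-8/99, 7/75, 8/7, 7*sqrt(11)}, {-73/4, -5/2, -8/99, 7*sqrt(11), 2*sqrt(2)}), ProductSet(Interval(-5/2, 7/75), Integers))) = EmptySet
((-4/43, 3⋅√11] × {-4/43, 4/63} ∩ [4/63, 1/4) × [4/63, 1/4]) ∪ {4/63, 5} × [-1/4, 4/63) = ([4/63, 1/4) × {4/63}) ∪ ({4/63, 5} × [-1/4, 4/63))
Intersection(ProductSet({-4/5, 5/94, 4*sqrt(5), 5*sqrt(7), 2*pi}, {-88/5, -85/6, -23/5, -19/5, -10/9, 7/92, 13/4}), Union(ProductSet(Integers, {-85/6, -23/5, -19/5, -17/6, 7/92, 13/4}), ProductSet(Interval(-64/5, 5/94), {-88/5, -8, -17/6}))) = ProductSet({-4/5, 5/94}, {-88/5})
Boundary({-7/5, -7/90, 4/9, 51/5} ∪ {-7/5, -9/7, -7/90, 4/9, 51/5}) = {-7/5, -9/7, -7/90, 4/9, 51/5}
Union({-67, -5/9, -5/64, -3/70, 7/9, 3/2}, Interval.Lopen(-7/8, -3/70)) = Union({-67, 7/9, 3/2}, Interval.Lopen(-7/8, -3/70))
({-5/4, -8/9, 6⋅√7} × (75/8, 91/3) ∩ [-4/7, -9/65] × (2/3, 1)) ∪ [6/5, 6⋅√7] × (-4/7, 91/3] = [6/5, 6⋅√7] × (-4/7, 91/3]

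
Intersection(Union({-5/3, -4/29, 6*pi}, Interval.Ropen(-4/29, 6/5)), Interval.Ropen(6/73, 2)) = Interval.Ropen(6/73, 6/5)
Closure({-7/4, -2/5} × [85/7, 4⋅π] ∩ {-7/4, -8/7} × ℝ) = {-7/4} × [85/7, 4⋅π]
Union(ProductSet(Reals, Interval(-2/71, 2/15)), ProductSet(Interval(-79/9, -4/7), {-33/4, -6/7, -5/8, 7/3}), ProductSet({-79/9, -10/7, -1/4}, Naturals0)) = Union(ProductSet({-79/9, -10/7, -1/4}, Naturals0), ProductSet(Interval(-79/9, -4/7), {-33/4, -6/7, -5/8, 7/3}), ProductSet(Reals, Interval(-2/71, 2/15)))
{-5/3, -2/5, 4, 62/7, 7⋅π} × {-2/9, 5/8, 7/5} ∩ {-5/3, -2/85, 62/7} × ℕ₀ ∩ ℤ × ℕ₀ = ∅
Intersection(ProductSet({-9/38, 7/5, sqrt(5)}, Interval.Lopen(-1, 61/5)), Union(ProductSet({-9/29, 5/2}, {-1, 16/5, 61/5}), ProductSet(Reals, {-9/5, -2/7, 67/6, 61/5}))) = ProductSet({-9/38, 7/5, sqrt(5)}, {-2/7, 67/6, 61/5})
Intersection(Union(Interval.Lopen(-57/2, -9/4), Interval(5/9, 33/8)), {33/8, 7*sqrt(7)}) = {33/8}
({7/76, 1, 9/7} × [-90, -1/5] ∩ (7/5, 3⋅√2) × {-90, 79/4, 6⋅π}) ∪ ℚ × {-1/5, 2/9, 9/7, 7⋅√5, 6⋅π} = ℚ × {-1/5, 2/9, 9/7, 7⋅√5, 6⋅π}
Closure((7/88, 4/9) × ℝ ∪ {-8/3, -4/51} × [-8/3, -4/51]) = ([7/88, 4/9] × ℝ) ∪ ({-8/3, -4/51} × [-8/3, -4/51])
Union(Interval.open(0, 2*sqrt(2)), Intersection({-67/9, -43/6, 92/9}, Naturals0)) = Interval.open(0, 2*sqrt(2))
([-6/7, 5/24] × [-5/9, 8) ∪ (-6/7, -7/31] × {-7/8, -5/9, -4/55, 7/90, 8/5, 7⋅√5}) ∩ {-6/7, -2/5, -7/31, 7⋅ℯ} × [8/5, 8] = {-6/7, -2/5, -7/31} × [8/5, 8)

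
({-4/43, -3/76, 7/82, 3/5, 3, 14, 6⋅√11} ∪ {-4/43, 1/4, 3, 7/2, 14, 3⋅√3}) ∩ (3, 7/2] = {7/2}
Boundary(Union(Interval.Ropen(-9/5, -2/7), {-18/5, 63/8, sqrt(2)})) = {-18/5, -9/5, -2/7, 63/8, sqrt(2)}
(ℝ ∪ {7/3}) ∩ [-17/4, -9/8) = [-17/4, -9/8)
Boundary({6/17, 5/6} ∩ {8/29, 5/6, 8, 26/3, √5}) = {5/6}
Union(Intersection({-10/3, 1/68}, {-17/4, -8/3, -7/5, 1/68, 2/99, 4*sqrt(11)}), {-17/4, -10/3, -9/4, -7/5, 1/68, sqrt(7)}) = {-17/4, -10/3, -9/4, -7/5, 1/68, sqrt(7)}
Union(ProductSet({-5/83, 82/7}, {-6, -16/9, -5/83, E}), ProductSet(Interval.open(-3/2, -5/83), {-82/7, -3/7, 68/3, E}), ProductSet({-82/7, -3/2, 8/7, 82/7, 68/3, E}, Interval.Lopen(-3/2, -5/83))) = Union(ProductSet({-5/83, 82/7}, {-6, -16/9, -5/83, E}), ProductSet({-82/7, -3/2, 8/7, 82/7, 68/3, E}, Interval.Lopen(-3/2, -5/83)), ProductSet(Interval.open(-3/2, -5/83), {-82/7, -3/7, 68/3, E}))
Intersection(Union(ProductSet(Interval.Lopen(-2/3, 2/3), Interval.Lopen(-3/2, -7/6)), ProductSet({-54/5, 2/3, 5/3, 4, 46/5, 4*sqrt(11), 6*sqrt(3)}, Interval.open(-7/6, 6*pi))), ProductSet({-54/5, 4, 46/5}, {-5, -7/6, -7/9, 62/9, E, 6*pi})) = ProductSet({-54/5, 4, 46/5}, {-7/9, 62/9, E})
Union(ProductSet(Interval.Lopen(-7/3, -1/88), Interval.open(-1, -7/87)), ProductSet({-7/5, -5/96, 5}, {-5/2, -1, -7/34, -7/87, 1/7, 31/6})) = Union(ProductSet({-7/5, -5/96, 5}, {-5/2, -1, -7/34, -7/87, 1/7, 31/6}), ProductSet(Interval.Lopen(-7/3, -1/88), Interval.open(-1, -7/87)))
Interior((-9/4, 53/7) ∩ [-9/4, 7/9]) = (-9/4, 7/9)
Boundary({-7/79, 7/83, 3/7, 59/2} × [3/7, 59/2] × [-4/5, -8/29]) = {-7/79, 7/83, 3/7, 59/2} × [3/7, 59/2] × [-4/5, -8/29]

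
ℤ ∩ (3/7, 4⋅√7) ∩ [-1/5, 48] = {1, 2, …, 10}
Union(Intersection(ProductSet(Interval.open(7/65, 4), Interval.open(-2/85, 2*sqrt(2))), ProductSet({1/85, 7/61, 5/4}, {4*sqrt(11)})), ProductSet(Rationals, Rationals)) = ProductSet(Rationals, Rationals)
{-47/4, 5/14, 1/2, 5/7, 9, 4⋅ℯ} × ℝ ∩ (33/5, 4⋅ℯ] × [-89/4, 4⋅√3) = {9, 4⋅ℯ} × [-89/4, 4⋅√3)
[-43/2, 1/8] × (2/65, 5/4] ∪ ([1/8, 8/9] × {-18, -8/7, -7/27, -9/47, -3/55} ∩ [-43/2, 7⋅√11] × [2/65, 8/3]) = [-43/2, 1/8] × (2/65, 5/4]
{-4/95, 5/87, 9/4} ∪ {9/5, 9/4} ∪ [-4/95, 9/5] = [-4/95, 9/5] ∪ {9/4}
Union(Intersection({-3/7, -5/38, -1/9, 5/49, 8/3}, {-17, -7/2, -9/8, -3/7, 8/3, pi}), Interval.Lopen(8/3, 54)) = Union({-3/7}, Interval(8/3, 54))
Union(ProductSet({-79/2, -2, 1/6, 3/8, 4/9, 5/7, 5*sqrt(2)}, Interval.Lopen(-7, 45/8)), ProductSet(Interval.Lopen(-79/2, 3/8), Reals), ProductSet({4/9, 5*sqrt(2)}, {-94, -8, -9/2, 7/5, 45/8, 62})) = Union(ProductSet({4/9, 5*sqrt(2)}, {-94, -8, -9/2, 7/5, 45/8, 62}), ProductSet({-79/2, -2, 1/6, 3/8, 4/9, 5/7, 5*sqrt(2)}, Interval.Lopen(-7, 45/8)), ProductSet(Interval.Lopen(-79/2, 3/8), Reals))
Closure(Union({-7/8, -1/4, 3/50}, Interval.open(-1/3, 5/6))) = Union({-7/8}, Interval(-1/3, 5/6))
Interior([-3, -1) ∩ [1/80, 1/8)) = ∅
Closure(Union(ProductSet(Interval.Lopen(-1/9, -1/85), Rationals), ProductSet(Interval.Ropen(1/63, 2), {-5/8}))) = Union(ProductSet(Interval(-1/9, -1/85), Reals), ProductSet(Interval(1/63, 2), {-5/8}))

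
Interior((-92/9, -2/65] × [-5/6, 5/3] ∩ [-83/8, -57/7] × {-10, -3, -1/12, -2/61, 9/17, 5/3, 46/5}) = ∅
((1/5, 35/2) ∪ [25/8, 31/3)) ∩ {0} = ∅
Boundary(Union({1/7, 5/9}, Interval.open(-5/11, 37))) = {-5/11, 37}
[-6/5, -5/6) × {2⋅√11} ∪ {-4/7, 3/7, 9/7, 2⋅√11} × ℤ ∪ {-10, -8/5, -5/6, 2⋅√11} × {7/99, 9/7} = ({-4/7, 3/7, 9/7, 2⋅√11} × ℤ) ∪ ([-6/5, -5/6) × {2⋅√11}) ∪ ({-10, -8/5, -5/6, 2⋅√11} × {7/99, 9/7})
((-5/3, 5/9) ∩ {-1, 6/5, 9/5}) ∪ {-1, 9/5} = {-1, 9/5}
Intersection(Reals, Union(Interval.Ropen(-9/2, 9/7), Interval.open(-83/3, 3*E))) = Interval.open(-83/3, 3*E)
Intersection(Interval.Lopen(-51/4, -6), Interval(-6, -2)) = {-6}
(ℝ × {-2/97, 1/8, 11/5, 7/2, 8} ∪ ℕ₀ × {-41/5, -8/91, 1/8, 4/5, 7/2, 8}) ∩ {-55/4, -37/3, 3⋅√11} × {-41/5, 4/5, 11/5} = {-55/4, -37/3, 3⋅√11} × {11/5}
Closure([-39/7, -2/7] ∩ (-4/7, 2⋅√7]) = [-4/7, -2/7]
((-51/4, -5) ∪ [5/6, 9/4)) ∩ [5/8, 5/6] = {5/6}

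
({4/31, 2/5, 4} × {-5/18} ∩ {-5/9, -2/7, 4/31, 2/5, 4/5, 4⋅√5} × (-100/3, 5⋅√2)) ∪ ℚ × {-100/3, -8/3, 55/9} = ({4/31, 2/5} × {-5/18}) ∪ (ℚ × {-100/3, -8/3, 55/9})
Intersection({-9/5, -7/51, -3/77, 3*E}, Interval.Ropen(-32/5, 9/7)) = {-9/5, -7/51, -3/77}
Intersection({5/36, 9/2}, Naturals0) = EmptySet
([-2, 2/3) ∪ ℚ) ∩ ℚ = ℚ ∪ (ℚ ∩ [-2, 2/3])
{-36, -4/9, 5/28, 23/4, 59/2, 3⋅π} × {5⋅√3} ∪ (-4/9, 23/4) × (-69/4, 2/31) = ((-4/9, 23/4) × (-69/4, 2/31)) ∪ ({-36, -4/9, 5/28, 23/4, 59/2, 3⋅π} × {5⋅√3})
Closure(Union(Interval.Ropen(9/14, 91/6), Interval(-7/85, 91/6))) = Interval(-7/85, 91/6)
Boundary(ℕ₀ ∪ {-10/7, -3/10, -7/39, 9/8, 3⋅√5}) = {-10/7, -3/10, -7/39, 9/8, 3⋅√5} ∪ ℕ₀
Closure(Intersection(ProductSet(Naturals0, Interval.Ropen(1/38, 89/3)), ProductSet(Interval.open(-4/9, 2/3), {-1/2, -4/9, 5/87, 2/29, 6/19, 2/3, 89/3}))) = ProductSet(Range(0, 1, 1), {5/87, 2/29, 6/19, 2/3})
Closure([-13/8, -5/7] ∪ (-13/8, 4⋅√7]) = [-13/8, 4⋅√7]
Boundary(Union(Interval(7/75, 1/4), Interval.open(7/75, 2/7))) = {7/75, 2/7}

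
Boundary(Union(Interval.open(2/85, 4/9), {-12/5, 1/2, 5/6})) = {-12/5, 2/85, 4/9, 1/2, 5/6}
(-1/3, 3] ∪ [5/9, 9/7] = (-1/3, 3]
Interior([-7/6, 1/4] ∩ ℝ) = (-7/6, 1/4)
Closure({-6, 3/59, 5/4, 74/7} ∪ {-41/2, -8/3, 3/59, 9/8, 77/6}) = {-41/2, -6, -8/3, 3/59, 9/8, 5/4, 74/7, 77/6}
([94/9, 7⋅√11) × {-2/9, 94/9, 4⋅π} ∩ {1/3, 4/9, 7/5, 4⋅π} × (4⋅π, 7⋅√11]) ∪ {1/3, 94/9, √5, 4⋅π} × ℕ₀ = {1/3, 94/9, √5, 4⋅π} × ℕ₀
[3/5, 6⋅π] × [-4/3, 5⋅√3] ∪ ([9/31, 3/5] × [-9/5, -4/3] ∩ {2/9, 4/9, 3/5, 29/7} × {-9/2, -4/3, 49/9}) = ({4/9, 3/5} × {-4/3}) ∪ ([3/5, 6⋅π] × [-4/3, 5⋅√3])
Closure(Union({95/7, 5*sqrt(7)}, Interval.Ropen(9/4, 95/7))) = Interval(9/4, 95/7)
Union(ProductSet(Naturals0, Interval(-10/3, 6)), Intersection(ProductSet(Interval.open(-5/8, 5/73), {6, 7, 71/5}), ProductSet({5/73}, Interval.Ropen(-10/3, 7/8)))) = ProductSet(Naturals0, Interval(-10/3, 6))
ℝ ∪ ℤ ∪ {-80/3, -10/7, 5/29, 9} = ℝ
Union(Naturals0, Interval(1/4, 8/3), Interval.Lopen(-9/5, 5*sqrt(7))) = Union(Interval.Lopen(-9/5, 5*sqrt(7)), Naturals0)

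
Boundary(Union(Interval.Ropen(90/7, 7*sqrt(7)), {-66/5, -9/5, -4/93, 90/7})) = {-66/5, -9/5, -4/93, 90/7, 7*sqrt(7)}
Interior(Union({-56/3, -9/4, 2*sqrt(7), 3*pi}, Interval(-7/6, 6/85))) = Interval.open(-7/6, 6/85)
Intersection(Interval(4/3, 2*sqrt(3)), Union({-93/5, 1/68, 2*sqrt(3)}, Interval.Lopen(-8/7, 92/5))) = Interval(4/3, 2*sqrt(3))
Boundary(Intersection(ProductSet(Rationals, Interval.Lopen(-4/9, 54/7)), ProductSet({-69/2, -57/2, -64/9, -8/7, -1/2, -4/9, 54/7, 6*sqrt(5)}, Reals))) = ProductSet({-69/2, -57/2, -64/9, -8/7, -1/2, -4/9, 54/7}, Interval(-4/9, 54/7))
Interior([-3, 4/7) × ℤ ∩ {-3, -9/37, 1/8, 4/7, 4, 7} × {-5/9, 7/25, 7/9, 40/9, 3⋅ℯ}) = ∅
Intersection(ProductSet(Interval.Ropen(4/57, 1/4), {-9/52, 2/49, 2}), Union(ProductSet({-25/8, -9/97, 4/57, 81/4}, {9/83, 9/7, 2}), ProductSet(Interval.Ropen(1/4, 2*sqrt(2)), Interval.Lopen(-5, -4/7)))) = ProductSet({4/57}, {2})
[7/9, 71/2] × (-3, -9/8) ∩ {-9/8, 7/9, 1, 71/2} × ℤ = {7/9, 1, 71/2} × {-2}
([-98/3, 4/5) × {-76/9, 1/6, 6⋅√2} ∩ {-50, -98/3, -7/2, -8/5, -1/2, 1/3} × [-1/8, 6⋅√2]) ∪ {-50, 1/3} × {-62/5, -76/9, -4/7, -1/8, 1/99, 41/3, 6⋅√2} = ({-98/3, -7/2, -8/5, -1/2, 1/3} × {1/6, 6⋅√2}) ∪ ({-50, 1/3} × {-62/5, -76/9, -4/7, -1/8, 1/99, 41/3, 6⋅√2})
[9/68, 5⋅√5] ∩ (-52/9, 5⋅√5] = [9/68, 5⋅√5]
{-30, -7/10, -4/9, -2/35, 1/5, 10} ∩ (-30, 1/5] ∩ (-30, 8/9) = {-7/10, -4/9, -2/35, 1/5}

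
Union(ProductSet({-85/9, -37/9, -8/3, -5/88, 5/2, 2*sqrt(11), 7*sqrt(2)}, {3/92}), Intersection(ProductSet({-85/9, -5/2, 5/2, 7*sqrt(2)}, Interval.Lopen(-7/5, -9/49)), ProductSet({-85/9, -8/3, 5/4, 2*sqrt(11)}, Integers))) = Union(ProductSet({-85/9}, Range(-1, 0, 1)), ProductSet({-85/9, -37/9, -8/3, -5/88, 5/2, 2*sqrt(11), 7*sqrt(2)}, {3/92}))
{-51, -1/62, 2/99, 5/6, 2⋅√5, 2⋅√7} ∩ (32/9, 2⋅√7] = {2⋅√5, 2⋅√7}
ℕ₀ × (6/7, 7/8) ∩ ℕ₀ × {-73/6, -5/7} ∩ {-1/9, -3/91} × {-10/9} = ∅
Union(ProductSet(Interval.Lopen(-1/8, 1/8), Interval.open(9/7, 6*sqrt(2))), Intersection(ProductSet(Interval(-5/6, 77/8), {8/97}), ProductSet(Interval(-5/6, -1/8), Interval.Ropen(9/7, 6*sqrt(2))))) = ProductSet(Interval.Lopen(-1/8, 1/8), Interval.open(9/7, 6*sqrt(2)))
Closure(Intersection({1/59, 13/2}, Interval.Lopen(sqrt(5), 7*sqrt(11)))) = {13/2}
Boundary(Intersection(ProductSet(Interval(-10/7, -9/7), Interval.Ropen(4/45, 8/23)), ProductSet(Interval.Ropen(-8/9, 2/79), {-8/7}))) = EmptySet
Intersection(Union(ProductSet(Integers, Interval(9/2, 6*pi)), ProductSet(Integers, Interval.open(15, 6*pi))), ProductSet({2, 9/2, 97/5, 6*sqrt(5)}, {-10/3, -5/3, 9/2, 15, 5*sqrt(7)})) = ProductSet({2}, {9/2, 15, 5*sqrt(7)})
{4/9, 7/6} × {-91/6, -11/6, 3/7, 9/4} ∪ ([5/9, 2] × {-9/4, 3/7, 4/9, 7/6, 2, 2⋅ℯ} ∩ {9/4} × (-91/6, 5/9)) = {4/9, 7/6} × {-91/6, -11/6, 3/7, 9/4}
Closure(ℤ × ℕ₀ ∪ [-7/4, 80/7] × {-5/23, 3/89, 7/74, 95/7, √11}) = (ℤ × ℕ₀) ∪ ([-7/4, 80/7] × {-5/23, 3/89, 7/74, 95/7, √11})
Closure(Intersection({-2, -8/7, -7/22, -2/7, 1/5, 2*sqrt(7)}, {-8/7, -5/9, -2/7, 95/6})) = {-8/7, -2/7}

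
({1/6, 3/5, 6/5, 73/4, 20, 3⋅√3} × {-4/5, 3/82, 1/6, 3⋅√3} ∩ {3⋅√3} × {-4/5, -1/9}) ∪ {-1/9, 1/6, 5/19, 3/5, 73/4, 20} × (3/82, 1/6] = ({3⋅√3} × {-4/5}) ∪ ({-1/9, 1/6, 5/19, 3/5, 73/4, 20} × (3/82, 1/6])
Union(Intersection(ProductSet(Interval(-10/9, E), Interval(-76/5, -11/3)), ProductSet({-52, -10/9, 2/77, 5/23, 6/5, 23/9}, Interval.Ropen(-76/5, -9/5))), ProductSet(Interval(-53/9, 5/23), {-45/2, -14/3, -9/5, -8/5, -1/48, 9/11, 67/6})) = Union(ProductSet({-10/9, 2/77, 5/23, 6/5, 23/9}, Interval(-76/5, -11/3)), ProductSet(Interval(-53/9, 5/23), {-45/2, -14/3, -9/5, -8/5, -1/48, 9/11, 67/6}))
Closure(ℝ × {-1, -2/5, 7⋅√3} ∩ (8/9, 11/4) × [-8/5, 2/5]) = [8/9, 11/4] × {-1, -2/5}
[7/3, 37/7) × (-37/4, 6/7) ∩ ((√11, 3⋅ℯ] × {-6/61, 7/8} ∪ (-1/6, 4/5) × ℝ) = (√11, 37/7) × {-6/61}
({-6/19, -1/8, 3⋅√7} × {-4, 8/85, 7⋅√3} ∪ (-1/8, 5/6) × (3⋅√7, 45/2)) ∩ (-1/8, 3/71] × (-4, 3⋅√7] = ∅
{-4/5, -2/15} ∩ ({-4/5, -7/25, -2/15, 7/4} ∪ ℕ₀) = {-4/5, -2/15}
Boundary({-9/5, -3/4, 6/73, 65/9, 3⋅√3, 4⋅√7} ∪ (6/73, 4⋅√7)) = {-9/5, -3/4, 6/73, 4⋅√7}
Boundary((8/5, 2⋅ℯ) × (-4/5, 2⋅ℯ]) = ({8/5, 2⋅ℯ} × [-4/5, 2⋅ℯ]) ∪ ([8/5, 2⋅ℯ] × {-4/5, 2⋅ℯ})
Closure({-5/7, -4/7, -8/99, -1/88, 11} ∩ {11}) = {11}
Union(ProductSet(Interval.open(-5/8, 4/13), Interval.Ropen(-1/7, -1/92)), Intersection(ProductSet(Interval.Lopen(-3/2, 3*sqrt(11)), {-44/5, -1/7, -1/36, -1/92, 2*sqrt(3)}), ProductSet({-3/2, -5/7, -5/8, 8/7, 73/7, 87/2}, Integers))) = ProductSet(Interval.open(-5/8, 4/13), Interval.Ropen(-1/7, -1/92))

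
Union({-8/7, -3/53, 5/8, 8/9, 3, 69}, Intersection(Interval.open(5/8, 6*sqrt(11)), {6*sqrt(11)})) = {-8/7, -3/53, 5/8, 8/9, 3, 69}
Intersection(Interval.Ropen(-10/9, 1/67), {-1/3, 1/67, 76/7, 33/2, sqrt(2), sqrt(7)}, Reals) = {-1/3}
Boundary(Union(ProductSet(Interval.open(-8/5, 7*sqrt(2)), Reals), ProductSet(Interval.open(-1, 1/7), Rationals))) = ProductSet({-8/5, 7*sqrt(2)}, Reals)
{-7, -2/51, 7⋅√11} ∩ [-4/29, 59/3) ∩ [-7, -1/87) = {-2/51}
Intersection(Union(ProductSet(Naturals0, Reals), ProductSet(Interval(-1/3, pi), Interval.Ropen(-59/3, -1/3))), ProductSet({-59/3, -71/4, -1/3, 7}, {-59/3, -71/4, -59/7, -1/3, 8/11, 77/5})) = Union(ProductSet({-1/3}, {-59/3, -71/4, -59/7}), ProductSet({7}, {-59/3, -71/4, -59/7, -1/3, 8/11, 77/5}))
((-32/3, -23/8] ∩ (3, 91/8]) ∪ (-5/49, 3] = (-5/49, 3]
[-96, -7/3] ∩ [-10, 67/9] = [-10, -7/3]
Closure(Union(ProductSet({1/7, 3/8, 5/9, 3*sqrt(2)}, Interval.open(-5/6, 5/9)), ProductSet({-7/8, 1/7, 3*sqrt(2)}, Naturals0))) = Union(ProductSet({-7/8, 1/7, 3*sqrt(2)}, Naturals0), ProductSet({1/7, 3/8, 5/9, 3*sqrt(2)}, Interval(-5/6, 5/9)))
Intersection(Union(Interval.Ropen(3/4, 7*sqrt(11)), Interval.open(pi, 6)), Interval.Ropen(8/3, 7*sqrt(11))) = Interval.Ropen(8/3, 7*sqrt(11))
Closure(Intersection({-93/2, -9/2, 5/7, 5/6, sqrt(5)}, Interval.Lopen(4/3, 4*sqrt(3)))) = {sqrt(5)}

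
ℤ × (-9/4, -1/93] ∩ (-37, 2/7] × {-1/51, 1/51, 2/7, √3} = {-36, -35, …, 0} × {-1/51}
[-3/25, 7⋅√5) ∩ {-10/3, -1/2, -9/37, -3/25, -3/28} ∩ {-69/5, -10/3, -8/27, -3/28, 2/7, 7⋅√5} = {-3/28}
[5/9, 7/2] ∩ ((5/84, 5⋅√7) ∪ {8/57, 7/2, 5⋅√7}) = [5/9, 7/2]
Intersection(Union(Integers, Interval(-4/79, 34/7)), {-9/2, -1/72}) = {-1/72}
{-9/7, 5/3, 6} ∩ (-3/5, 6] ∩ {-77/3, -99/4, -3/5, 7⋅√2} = ∅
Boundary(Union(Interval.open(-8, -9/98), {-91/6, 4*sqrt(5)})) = {-91/6, -8, -9/98, 4*sqrt(5)}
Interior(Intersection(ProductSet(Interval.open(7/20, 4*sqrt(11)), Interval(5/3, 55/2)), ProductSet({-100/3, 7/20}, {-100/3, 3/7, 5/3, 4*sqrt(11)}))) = EmptySet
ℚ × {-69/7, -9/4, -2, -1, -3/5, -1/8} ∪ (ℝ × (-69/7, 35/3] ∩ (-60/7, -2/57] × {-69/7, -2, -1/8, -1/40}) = (ℚ × {-69/7, -9/4, -2, -1, -3/5, -1/8}) ∪ ((-60/7, -2/57] × {-2, -1/8, -1/40})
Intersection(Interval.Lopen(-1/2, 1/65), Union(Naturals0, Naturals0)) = Range(0, 1, 1)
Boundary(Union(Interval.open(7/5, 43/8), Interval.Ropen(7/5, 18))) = {7/5, 18}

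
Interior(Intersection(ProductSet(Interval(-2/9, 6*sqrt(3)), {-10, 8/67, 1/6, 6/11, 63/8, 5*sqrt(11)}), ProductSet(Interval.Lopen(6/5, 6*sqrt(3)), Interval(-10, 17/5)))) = EmptySet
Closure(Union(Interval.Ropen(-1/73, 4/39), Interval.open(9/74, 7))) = Union(Interval(-1/73, 4/39), Interval(9/74, 7))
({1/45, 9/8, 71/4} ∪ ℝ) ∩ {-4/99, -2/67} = {-4/99, -2/67}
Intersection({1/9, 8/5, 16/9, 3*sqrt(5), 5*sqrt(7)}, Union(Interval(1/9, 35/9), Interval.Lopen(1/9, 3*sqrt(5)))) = {1/9, 8/5, 16/9, 3*sqrt(5)}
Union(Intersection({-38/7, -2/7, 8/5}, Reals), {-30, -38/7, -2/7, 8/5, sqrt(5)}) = {-30, -38/7, -2/7, 8/5, sqrt(5)}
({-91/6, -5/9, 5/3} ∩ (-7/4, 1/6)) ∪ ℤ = ℤ ∪ {-5/9}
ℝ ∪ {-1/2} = ℝ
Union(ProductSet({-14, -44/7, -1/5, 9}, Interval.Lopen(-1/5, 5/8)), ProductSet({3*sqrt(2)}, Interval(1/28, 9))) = Union(ProductSet({3*sqrt(2)}, Interval(1/28, 9)), ProductSet({-14, -44/7, -1/5, 9}, Interval.Lopen(-1/5, 5/8)))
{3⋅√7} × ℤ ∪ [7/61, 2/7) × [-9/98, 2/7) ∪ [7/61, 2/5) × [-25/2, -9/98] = ({3⋅√7} × ℤ) ∪ ([7/61, 2/7) × [-9/98, 2/7)) ∪ ([7/61, 2/5) × [-25/2, -9/98])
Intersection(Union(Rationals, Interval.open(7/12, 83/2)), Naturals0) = Union(Naturals0, Range(1, 42, 1))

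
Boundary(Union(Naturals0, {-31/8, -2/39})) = Union({-31/8, -2/39}, Naturals0)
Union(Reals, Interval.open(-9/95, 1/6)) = Interval(-oo, oo)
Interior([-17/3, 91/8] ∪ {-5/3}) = (-17/3, 91/8)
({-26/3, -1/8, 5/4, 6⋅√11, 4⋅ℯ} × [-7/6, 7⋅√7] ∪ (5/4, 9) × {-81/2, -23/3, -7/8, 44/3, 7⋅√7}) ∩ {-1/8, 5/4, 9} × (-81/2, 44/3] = {-1/8, 5/4} × [-7/6, 44/3]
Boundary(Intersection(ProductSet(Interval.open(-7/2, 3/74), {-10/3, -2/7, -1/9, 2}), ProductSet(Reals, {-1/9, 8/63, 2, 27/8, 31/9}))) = ProductSet(Interval(-7/2, 3/74), {-1/9, 2})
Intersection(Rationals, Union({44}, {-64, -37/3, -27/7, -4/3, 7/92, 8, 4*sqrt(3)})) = {-64, -37/3, -27/7, -4/3, 7/92, 8, 44}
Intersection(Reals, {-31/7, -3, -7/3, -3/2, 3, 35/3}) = {-31/7, -3, -7/3, -3/2, 3, 35/3}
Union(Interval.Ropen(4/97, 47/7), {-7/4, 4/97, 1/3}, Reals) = Interval(-oo, oo)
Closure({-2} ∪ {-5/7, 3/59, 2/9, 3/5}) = {-2, -5/7, 3/59, 2/9, 3/5}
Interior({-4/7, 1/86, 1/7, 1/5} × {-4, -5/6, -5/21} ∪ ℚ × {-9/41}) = ∅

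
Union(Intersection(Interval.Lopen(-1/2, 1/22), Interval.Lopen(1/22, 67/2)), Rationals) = Rationals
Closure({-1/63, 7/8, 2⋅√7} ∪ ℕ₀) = {-1/63, 7/8, 2⋅√7} ∪ ℕ₀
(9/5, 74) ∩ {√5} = {√5}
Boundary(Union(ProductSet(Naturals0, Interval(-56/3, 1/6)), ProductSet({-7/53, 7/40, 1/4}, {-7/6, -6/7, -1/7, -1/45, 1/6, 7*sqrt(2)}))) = Union(ProductSet({-7/53, 7/40, 1/4}, {-7/6, -6/7, -1/7, -1/45, 1/6, 7*sqrt(2)}), ProductSet(Naturals0, Interval(-56/3, 1/6)))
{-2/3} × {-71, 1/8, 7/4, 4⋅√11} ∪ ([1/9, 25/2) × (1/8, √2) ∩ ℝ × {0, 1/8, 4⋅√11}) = {-2/3} × {-71, 1/8, 7/4, 4⋅√11}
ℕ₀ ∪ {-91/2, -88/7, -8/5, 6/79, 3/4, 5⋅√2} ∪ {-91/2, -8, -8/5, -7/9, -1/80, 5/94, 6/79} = {-91/2, -88/7, -8, -8/5, -7/9, -1/80, 5/94, 6/79, 3/4, 5⋅√2} ∪ ℕ₀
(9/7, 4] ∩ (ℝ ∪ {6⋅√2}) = (9/7, 4]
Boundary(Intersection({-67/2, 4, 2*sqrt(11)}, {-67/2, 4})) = {-67/2, 4}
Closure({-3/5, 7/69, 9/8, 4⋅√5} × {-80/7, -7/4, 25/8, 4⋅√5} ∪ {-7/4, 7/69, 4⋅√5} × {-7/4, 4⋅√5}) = ({-7/4, 7/69, 4⋅√5} × {-7/4, 4⋅√5}) ∪ ({-3/5, 7/69, 9/8, 4⋅√5} × {-80/7, -7/4, 25/8, 4⋅√5})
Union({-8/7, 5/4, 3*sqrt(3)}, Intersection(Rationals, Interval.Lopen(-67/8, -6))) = Union({-8/7, 5/4, 3*sqrt(3)}, Intersection(Interval.Lopen(-67/8, -6), Rationals))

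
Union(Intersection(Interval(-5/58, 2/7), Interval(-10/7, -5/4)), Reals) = Reals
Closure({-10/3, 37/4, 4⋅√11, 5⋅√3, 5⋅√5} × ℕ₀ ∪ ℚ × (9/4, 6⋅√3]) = (ℝ × [9/4, 6⋅√3]) ∪ ({-10/3, 37/4, 4⋅√11, 5⋅√3, 5⋅√5} × ℕ₀)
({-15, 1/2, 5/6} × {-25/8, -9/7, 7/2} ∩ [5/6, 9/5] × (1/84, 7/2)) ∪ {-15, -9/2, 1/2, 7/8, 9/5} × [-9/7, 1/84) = {-15, -9/2, 1/2, 7/8, 9/5} × [-9/7, 1/84)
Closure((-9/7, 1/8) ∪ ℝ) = (-∞, ∞)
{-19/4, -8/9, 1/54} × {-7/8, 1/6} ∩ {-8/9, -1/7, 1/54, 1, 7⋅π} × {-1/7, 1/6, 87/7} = {-8/9, 1/54} × {1/6}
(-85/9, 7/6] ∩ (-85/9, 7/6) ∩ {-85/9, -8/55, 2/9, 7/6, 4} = {-8/55, 2/9}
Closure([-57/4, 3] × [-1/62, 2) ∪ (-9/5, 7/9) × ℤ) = ((-9/5, 7/9) × ℤ) ∪ ([-57/4, 3] × [-1/62, 2]) ∪ ([-9/5, 7/9] × (ℤ \ (-1/62, 2)))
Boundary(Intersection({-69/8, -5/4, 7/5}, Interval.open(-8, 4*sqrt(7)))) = {-5/4, 7/5}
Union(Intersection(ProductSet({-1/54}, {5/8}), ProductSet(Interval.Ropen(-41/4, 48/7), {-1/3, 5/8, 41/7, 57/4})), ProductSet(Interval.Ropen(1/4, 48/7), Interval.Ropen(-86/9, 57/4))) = Union(ProductSet({-1/54}, {5/8}), ProductSet(Interval.Ropen(1/4, 48/7), Interval.Ropen(-86/9, 57/4)))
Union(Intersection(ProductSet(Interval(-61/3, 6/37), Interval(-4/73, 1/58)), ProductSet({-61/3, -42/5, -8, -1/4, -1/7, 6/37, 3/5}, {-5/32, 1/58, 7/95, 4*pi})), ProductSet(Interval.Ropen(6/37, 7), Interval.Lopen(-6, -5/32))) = Union(ProductSet({-61/3, -42/5, -8, -1/4, -1/7, 6/37}, {1/58}), ProductSet(Interval.Ropen(6/37, 7), Interval.Lopen(-6, -5/32)))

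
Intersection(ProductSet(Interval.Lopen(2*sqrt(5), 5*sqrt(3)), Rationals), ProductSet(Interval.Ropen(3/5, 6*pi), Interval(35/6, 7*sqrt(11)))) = ProductSet(Interval.Lopen(2*sqrt(5), 5*sqrt(3)), Intersection(Interval(35/6, 7*sqrt(11)), Rationals))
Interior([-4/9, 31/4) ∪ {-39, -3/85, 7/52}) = (-4/9, 31/4)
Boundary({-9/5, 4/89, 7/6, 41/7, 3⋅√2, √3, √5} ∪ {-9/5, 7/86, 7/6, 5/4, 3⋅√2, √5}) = {-9/5, 4/89, 7/86, 7/6, 5/4, 41/7, 3⋅√2, √3, √5}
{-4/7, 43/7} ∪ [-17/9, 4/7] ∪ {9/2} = [-17/9, 4/7] ∪ {9/2, 43/7}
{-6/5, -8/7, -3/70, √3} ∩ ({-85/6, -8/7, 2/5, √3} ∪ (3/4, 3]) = {-8/7, √3}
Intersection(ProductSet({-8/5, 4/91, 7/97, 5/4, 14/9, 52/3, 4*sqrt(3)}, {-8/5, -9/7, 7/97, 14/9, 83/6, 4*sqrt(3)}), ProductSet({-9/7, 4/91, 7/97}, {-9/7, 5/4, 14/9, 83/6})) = ProductSet({4/91, 7/97}, {-9/7, 14/9, 83/6})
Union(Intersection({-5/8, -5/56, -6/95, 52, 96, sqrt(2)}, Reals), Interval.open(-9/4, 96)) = Interval.Lopen(-9/4, 96)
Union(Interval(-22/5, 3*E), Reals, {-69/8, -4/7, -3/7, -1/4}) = Interval(-oo, oo)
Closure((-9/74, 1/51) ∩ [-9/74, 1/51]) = [-9/74, 1/51]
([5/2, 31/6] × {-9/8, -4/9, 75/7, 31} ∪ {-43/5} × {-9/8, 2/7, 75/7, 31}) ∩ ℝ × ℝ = ({-43/5} × {-9/8, 2/7, 75/7, 31}) ∪ ([5/2, 31/6] × {-9/8, -4/9, 75/7, 31})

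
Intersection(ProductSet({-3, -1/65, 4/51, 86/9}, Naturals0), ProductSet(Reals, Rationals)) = ProductSet({-3, -1/65, 4/51, 86/9}, Naturals0)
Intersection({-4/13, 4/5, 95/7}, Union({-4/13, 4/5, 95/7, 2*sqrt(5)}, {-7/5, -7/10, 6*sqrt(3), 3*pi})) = {-4/13, 4/5, 95/7}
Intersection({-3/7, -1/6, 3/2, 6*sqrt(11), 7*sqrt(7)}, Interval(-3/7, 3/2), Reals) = {-3/7, -1/6, 3/2}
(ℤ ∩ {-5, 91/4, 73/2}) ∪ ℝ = ℝ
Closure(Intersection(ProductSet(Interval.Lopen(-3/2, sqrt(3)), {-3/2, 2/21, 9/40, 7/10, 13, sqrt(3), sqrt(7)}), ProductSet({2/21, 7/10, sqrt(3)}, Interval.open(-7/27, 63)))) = ProductSet({2/21, 7/10, sqrt(3)}, {2/21, 9/40, 7/10, 13, sqrt(3), sqrt(7)})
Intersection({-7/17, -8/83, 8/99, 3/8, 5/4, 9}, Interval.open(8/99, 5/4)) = {3/8}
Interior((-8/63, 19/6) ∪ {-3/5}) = (-8/63, 19/6)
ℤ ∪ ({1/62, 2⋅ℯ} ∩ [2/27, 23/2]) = ℤ ∪ {2⋅ℯ}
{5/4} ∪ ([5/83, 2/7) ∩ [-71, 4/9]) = [5/83, 2/7) ∪ {5/4}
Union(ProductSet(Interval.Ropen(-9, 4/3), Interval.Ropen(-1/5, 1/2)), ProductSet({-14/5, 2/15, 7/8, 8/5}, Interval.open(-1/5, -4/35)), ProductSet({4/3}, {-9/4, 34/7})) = Union(ProductSet({4/3}, {-9/4, 34/7}), ProductSet({-14/5, 2/15, 7/8, 8/5}, Interval.open(-1/5, -4/35)), ProductSet(Interval.Ropen(-9, 4/3), Interval.Ropen(-1/5, 1/2)))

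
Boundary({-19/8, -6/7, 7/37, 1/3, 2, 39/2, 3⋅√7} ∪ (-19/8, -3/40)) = {-19/8, -3/40, 7/37, 1/3, 2, 39/2, 3⋅√7}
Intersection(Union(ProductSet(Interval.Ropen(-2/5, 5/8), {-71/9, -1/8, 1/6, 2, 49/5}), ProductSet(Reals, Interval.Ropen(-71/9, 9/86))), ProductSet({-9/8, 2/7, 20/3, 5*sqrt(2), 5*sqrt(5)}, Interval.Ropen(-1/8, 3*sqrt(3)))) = Union(ProductSet({2/7}, {-1/8, 1/6, 2}), ProductSet({-9/8, 2/7, 20/3, 5*sqrt(2), 5*sqrt(5)}, Interval.Ropen(-1/8, 9/86)))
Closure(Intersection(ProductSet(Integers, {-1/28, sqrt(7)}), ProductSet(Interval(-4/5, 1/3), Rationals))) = ProductSet(Range(0, 1, 1), {-1/28})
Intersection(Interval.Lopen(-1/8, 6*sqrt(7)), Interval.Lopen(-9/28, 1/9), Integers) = Range(0, 1, 1)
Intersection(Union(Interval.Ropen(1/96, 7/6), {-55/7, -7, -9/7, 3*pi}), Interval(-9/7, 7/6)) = Union({-9/7}, Interval.Ropen(1/96, 7/6))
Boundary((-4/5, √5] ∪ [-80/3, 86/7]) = {-80/3, 86/7}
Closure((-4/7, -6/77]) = [-4/7, -6/77]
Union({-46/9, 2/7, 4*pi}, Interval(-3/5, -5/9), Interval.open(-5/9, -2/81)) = Union({-46/9, 2/7, 4*pi}, Interval.Ropen(-3/5, -2/81))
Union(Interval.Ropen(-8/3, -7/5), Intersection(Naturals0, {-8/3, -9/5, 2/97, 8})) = Union({8}, Interval.Ropen(-8/3, -7/5))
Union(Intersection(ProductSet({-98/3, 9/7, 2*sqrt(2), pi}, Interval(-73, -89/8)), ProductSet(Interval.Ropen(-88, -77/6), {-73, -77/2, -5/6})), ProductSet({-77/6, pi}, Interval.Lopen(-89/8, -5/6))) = Union(ProductSet({-98/3}, {-73, -77/2}), ProductSet({-77/6, pi}, Interval.Lopen(-89/8, -5/6)))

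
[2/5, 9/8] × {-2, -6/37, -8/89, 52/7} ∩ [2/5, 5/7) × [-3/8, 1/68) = [2/5, 5/7) × {-6/37, -8/89}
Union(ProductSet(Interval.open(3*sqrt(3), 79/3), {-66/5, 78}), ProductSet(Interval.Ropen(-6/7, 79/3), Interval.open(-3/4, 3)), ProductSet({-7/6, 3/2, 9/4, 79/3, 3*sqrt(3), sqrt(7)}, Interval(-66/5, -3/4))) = Union(ProductSet({-7/6, 3/2, 9/4, 79/3, 3*sqrt(3), sqrt(7)}, Interval(-66/5, -3/4)), ProductSet(Interval.Ropen(-6/7, 79/3), Interval.open(-3/4, 3)), ProductSet(Interval.open(3*sqrt(3), 79/3), {-66/5, 78}))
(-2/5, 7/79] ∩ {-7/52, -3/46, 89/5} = {-7/52, -3/46}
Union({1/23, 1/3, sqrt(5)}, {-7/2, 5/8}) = {-7/2, 1/23, 1/3, 5/8, sqrt(5)}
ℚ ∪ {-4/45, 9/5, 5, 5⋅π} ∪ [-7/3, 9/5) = ℚ ∪ [-7/3, 9/5] ∪ {5⋅π}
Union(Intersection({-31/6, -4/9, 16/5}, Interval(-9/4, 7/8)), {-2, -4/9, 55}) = {-2, -4/9, 55}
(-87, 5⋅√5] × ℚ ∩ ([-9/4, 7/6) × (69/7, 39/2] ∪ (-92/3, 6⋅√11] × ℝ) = (-92/3, 5⋅√5] × ℚ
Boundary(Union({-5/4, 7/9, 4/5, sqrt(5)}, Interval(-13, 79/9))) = {-13, 79/9}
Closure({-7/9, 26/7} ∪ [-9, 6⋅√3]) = [-9, 6⋅√3]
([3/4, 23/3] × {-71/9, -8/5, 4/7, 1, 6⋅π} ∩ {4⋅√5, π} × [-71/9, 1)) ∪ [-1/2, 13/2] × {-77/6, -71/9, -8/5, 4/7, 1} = [-1/2, 13/2] × {-77/6, -71/9, -8/5, 4/7, 1}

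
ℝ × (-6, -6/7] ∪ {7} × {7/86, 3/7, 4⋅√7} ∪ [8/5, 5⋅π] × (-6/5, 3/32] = (ℝ × (-6, -6/7]) ∪ ({7} × {7/86, 3/7, 4⋅√7}) ∪ ([8/5, 5⋅π] × (-6/5, 3/32])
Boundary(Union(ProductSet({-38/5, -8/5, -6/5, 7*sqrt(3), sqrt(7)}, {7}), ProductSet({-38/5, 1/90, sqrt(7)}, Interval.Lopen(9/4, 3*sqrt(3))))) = Union(ProductSet({-38/5, 1/90, sqrt(7)}, Interval(9/4, 3*sqrt(3))), ProductSet({-38/5, -8/5, -6/5, 7*sqrt(3), sqrt(7)}, {7}))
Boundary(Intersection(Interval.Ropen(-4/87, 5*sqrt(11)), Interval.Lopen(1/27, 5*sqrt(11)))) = {1/27, 5*sqrt(11)}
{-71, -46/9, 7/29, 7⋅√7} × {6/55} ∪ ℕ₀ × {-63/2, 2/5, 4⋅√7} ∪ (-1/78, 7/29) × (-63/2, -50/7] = (ℕ₀ × {-63/2, 2/5, 4⋅√7}) ∪ ((-1/78, 7/29) × (-63/2, -50/7]) ∪ ({-71, -46/9, 7/29, 7⋅√7} × {6/55})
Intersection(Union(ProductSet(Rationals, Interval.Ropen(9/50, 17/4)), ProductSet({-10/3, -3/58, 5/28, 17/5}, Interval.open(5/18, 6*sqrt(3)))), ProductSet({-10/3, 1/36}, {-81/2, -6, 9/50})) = ProductSet({-10/3, 1/36}, {9/50})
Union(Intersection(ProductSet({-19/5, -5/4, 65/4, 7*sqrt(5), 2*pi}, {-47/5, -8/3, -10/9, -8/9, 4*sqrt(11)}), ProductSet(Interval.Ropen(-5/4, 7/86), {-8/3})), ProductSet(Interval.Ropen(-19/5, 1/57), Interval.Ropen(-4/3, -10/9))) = Union(ProductSet({-5/4}, {-8/3}), ProductSet(Interval.Ropen(-19/5, 1/57), Interval.Ropen(-4/3, -10/9)))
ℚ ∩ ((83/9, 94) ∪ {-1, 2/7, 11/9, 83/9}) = {-1, 2/7, 11/9} ∪ (ℚ ∩ [83/9, 94))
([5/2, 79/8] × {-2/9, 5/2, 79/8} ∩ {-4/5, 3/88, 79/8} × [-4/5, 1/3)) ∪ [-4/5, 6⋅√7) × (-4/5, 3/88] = [-4/5, 6⋅√7) × (-4/5, 3/88]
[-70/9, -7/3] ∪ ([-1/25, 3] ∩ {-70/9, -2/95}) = [-70/9, -7/3] ∪ {-2/95}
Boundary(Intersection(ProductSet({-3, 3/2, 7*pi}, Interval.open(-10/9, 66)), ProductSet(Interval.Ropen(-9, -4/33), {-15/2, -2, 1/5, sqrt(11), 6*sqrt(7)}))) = ProductSet({-3}, {1/5, sqrt(11), 6*sqrt(7)})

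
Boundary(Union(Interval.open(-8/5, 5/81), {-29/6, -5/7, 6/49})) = {-29/6, -8/5, 5/81, 6/49}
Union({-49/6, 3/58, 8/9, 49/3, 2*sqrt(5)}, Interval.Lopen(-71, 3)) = Union({49/3, 2*sqrt(5)}, Interval.Lopen(-71, 3))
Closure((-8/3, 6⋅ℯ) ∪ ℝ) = (-∞, ∞)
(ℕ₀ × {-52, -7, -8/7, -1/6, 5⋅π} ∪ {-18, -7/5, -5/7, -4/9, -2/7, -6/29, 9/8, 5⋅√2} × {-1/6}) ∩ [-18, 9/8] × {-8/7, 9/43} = {0, 1} × {-8/7}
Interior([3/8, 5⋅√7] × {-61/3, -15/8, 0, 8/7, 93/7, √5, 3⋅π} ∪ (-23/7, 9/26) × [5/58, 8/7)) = (-23/7, 9/26) × (5/58, 8/7)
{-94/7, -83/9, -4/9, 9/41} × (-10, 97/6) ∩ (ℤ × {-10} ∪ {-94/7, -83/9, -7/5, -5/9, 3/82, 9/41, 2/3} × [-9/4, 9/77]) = {-94/7, -83/9, 9/41} × [-9/4, 9/77]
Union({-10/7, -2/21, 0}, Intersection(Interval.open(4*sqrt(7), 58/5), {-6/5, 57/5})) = {-10/7, -2/21, 0, 57/5}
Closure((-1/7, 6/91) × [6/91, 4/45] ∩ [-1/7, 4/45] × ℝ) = [-1/7, 6/91] × [6/91, 4/45]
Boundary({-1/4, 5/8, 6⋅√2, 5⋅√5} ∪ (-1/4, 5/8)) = {-1/4, 5/8, 6⋅√2, 5⋅√5}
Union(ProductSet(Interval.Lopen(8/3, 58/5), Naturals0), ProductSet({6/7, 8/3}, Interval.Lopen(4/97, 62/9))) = Union(ProductSet({6/7, 8/3}, Interval.Lopen(4/97, 62/9)), ProductSet(Interval.Lopen(8/3, 58/5), Naturals0))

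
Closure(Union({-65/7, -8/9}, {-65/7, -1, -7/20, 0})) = {-65/7, -1, -8/9, -7/20, 0}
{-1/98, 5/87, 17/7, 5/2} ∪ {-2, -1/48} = {-2, -1/48, -1/98, 5/87, 17/7, 5/2}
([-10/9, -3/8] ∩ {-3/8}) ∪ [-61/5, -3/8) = [-61/5, -3/8]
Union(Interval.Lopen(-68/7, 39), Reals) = Interval(-oo, oo)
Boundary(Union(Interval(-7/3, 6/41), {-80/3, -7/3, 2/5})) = {-80/3, -7/3, 6/41, 2/5}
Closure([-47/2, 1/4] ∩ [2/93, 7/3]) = [2/93, 1/4]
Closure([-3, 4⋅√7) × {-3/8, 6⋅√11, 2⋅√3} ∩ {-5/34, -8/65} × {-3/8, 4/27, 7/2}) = {-5/34, -8/65} × {-3/8}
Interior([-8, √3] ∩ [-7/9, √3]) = (-7/9, √3)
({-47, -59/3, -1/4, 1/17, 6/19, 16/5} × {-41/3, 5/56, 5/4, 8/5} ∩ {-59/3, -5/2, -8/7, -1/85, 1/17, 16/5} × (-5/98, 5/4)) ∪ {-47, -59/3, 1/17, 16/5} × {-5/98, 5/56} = {-47, -59/3, 1/17, 16/5} × {-5/98, 5/56}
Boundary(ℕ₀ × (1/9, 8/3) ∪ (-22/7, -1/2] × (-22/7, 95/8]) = ({-22/7, -1/2} × [-22/7, 95/8]) ∪ ([-22/7, -1/2] × {-22/7, 95/8}) ∪ ((ℕ₀ \ (-22/7, -1/2)) × [1/9, 8/3])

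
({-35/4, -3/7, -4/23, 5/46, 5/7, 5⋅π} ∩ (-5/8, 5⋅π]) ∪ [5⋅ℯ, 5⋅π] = {-3/7, -4/23, 5/46, 5/7} ∪ [5⋅ℯ, 5⋅π]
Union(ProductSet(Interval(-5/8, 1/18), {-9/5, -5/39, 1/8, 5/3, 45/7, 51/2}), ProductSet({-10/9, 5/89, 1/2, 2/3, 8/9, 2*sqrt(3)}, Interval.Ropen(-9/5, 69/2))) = Union(ProductSet({-10/9, 5/89, 1/2, 2/3, 8/9, 2*sqrt(3)}, Interval.Ropen(-9/5, 69/2)), ProductSet(Interval(-5/8, 1/18), {-9/5, -5/39, 1/8, 5/3, 45/7, 51/2}))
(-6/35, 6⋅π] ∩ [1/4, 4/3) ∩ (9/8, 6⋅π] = (9/8, 4/3)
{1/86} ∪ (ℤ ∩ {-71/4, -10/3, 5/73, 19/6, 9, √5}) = {1/86, 9}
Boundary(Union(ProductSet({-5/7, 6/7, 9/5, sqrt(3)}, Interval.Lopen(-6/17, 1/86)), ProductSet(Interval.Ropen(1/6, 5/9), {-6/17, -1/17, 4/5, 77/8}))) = Union(ProductSet({-5/7, 6/7, 9/5, sqrt(3)}, Interval(-6/17, 1/86)), ProductSet(Interval(1/6, 5/9), {-6/17, -1/17, 4/5, 77/8}))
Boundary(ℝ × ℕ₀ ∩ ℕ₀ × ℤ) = ℕ₀ × ℕ₀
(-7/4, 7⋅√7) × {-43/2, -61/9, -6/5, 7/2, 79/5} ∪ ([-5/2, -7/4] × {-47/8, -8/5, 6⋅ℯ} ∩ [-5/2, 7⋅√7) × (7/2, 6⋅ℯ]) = ([-5/2, -7/4] × {6⋅ℯ}) ∪ ((-7/4, 7⋅√7) × {-43/2, -61/9, -6/5, 7/2, 79/5})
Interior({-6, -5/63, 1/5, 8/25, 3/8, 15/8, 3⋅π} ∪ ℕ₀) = ∅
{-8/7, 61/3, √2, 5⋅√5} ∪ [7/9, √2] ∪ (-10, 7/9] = (-10, √2] ∪ {61/3, 5⋅√5}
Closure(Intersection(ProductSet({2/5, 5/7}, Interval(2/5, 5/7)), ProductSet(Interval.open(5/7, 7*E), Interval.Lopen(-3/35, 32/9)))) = EmptySet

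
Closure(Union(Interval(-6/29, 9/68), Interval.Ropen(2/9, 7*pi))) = Union(Interval(-6/29, 9/68), Interval(2/9, 7*pi))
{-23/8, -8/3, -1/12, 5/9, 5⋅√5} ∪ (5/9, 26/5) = {-23/8, -8/3, -1/12, 5⋅√5} ∪ [5/9, 26/5)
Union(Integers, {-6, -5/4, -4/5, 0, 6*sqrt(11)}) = Union({-5/4, -4/5, 6*sqrt(11)}, Integers)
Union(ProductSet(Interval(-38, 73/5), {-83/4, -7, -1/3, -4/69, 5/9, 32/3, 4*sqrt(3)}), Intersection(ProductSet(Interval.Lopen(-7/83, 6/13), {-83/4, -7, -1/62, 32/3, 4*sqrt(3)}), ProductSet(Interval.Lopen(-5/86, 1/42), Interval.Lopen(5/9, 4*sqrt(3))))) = ProductSet(Interval(-38, 73/5), {-83/4, -7, -1/3, -4/69, 5/9, 32/3, 4*sqrt(3)})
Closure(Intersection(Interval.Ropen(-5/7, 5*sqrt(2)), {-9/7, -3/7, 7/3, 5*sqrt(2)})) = {-3/7, 7/3}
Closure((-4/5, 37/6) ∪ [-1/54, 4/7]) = [-4/5, 37/6]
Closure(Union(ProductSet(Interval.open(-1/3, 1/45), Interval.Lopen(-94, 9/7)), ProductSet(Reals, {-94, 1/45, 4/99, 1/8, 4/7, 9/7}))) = Union(ProductSet({-1/3, 1/45}, Interval(-94, 9/7)), ProductSet(Interval(-oo, oo), {-94, 1/45, 4/99, 1/8, 4/7, 9/7}), ProductSet(Interval.open(-1/3, 1/45), Interval.Lopen(-94, 9/7)))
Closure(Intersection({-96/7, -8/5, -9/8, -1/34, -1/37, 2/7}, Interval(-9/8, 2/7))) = {-9/8, -1/34, -1/37, 2/7}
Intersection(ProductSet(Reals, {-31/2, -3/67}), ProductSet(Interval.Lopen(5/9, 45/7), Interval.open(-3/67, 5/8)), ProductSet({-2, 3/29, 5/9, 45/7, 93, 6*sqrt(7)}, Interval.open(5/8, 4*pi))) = EmptySet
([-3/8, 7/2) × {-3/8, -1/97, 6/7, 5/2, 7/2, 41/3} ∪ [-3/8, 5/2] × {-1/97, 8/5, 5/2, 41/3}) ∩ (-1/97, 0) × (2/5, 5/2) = (-1/97, 0) × {6/7, 8/5}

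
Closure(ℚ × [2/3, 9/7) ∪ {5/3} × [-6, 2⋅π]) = (ℝ × [2/3, 9/7]) ∪ ({5/3} × [-6, 2⋅π])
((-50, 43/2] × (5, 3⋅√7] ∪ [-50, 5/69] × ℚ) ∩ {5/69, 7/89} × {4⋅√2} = {5/69, 7/89} × {4⋅√2}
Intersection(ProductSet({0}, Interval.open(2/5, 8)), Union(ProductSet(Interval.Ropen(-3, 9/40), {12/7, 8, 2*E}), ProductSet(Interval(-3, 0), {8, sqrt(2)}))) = ProductSet({0}, {12/7, sqrt(2), 2*E})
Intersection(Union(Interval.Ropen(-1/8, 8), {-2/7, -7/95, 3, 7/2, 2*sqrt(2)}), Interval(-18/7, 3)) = Union({-2/7}, Interval(-1/8, 3))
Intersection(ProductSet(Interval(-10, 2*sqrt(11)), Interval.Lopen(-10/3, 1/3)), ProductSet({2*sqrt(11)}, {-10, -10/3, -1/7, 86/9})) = ProductSet({2*sqrt(11)}, {-1/7})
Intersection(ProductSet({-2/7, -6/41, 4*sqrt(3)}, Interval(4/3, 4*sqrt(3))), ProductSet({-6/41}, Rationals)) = ProductSet({-6/41}, Intersection(Interval(4/3, 4*sqrt(3)), Rationals))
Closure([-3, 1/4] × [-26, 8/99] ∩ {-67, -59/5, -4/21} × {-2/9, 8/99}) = {-4/21} × {-2/9, 8/99}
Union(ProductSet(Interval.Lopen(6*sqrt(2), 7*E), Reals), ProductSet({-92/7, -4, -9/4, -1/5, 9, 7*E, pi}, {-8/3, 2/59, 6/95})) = Union(ProductSet({-92/7, -4, -9/4, -1/5, 9, 7*E, pi}, {-8/3, 2/59, 6/95}), ProductSet(Interval.Lopen(6*sqrt(2), 7*E), Reals))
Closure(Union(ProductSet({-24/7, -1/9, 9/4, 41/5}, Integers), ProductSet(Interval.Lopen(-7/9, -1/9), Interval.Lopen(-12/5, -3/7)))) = Union(ProductSet({-7/9, -1/9}, Interval(-12/5, -3/7)), ProductSet({-24/7, -1/9, 9/4, 41/5}, Integers), ProductSet(Interval(-7/9, -1/9), {-12/5, -3/7}), ProductSet(Interval.Lopen(-7/9, -1/9), Interval.Lopen(-12/5, -3/7)))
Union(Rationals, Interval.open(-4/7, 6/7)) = Union(Interval(-4/7, 6/7), Rationals)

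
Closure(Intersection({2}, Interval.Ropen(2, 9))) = {2}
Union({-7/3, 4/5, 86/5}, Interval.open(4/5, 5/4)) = Union({-7/3, 86/5}, Interval.Ropen(4/5, 5/4))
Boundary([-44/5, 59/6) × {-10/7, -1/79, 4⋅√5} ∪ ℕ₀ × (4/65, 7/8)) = (ℕ₀ × [4/65, 7/8]) ∪ ([-44/5, 59/6] × {-10/7, -1/79, 4⋅√5})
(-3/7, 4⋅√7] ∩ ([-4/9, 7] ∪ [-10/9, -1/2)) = (-3/7, 7]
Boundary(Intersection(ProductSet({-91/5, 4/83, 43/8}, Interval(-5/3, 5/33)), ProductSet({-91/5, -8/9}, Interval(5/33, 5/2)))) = ProductSet({-91/5}, {5/33})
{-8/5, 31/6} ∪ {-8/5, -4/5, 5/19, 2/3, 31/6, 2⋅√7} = {-8/5, -4/5, 5/19, 2/3, 31/6, 2⋅√7}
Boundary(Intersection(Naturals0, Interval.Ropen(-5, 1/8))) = Range(0, 1, 1)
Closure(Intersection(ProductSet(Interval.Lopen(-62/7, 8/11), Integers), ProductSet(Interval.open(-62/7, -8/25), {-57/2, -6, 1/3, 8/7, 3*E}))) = ProductSet(Interval(-62/7, -8/25), {-6})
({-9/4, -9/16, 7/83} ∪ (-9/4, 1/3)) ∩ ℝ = [-9/4, 1/3)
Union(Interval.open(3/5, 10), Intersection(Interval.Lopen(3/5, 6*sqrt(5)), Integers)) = Union(Interval.Lopen(3/5, 10), Range(1, 14, 1))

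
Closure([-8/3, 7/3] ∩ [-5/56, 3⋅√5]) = [-5/56, 7/3]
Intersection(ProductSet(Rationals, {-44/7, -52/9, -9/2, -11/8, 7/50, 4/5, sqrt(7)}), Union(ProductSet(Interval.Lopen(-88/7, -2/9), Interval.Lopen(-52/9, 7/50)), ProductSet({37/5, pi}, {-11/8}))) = Union(ProductSet({37/5}, {-11/8}), ProductSet(Intersection(Interval.Lopen(-88/7, -2/9), Rationals), {-9/2, -11/8, 7/50}))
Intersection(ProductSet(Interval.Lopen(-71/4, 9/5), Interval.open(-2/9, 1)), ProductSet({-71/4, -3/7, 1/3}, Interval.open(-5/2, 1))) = ProductSet({-3/7, 1/3}, Interval.open(-2/9, 1))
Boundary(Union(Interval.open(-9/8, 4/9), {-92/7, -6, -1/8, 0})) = {-92/7, -6, -9/8, 4/9}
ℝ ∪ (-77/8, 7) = (-∞, ∞)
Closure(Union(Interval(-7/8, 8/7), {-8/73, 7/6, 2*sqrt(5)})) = Union({7/6, 2*sqrt(5)}, Interval(-7/8, 8/7))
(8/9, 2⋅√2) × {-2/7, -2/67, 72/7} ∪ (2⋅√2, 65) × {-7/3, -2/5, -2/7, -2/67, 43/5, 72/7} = ((8/9, 2⋅√2) × {-2/7, -2/67, 72/7}) ∪ ((2⋅√2, 65) × {-7/3, -2/5, -2/7, -2/67, 43/5, 72/7})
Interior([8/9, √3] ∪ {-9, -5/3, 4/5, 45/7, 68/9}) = (8/9, √3)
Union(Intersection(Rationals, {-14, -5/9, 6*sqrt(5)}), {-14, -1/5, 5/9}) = {-14, -5/9, -1/5, 5/9}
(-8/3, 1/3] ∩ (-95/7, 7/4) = (-8/3, 1/3]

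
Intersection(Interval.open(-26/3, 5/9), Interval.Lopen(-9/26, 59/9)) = Interval.open(-9/26, 5/9)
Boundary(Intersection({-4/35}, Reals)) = {-4/35}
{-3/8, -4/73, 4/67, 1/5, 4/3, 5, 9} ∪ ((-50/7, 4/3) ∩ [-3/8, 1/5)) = [-3/8, 1/5] ∪ {4/3, 5, 9}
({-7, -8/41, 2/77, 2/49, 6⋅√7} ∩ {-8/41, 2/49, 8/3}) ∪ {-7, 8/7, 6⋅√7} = {-7, -8/41, 2/49, 8/7, 6⋅√7}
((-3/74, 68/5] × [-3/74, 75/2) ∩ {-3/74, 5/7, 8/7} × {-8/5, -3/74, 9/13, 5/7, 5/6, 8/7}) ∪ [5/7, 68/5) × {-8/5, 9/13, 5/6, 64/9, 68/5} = ({5/7, 8/7} × {-3/74, 9/13, 5/7, 5/6, 8/7}) ∪ ([5/7, 68/5) × {-8/5, 9/13, 5/6, 64/9, 68/5})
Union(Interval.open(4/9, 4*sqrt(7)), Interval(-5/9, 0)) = Union(Interval(-5/9, 0), Interval.open(4/9, 4*sqrt(7)))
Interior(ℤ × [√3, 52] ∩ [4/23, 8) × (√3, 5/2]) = ∅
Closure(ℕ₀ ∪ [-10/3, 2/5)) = [-10/3, 2/5] ∪ ℕ₀ ∪ (ℕ₀ \ (-10/3, 2/5))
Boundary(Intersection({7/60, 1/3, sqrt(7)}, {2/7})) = EmptySet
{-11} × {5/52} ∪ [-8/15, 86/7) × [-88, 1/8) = ({-11} × {5/52}) ∪ ([-8/15, 86/7) × [-88, 1/8))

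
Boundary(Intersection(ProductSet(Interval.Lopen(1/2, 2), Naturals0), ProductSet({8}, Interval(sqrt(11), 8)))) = EmptySet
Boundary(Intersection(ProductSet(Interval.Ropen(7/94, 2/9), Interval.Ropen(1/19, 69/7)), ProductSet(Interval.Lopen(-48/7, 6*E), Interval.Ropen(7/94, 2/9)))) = Union(ProductSet({7/94, 2/9}, Interval(7/94, 2/9)), ProductSet(Interval(7/94, 2/9), {7/94, 2/9}))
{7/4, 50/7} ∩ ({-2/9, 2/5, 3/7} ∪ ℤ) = ∅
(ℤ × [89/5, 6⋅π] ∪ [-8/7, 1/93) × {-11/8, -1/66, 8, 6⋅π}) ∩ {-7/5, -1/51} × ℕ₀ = {-1/51} × {8}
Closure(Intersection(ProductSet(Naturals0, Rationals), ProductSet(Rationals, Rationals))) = ProductSet(Naturals0, Reals)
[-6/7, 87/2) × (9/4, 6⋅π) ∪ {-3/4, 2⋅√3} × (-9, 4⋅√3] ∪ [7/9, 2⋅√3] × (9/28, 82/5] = ([-6/7, 87/2) × (9/4, 6⋅π)) ∪ ([7/9, 2⋅√3] × (9/28, 82/5]) ∪ ({-3/4, 2⋅√3} × (-9, 4⋅√3])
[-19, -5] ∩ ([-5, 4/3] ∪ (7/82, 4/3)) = {-5}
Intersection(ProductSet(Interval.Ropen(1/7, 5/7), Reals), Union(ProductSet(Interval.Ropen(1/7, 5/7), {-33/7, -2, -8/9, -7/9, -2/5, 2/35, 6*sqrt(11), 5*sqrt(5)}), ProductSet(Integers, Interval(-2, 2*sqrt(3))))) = ProductSet(Interval.Ropen(1/7, 5/7), {-33/7, -2, -8/9, -7/9, -2/5, 2/35, 6*sqrt(11), 5*sqrt(5)})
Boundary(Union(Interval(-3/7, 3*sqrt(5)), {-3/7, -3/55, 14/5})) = {-3/7, 3*sqrt(5)}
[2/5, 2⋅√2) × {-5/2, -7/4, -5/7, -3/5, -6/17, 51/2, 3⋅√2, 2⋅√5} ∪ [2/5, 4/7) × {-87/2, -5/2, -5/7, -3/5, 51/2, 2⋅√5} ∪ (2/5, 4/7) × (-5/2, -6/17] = ((2/5, 4/7) × (-5/2, -6/17]) ∪ ([2/5, 4/7) × {-87/2, -5/2, -5/7, -3/5, 51/2, 2⋅√5}) ∪ ([2/5, 2⋅√2) × {-5/2, -7/4, -5/7, -3/5, -6/17, 51/2, 3⋅√2, 2⋅√5})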